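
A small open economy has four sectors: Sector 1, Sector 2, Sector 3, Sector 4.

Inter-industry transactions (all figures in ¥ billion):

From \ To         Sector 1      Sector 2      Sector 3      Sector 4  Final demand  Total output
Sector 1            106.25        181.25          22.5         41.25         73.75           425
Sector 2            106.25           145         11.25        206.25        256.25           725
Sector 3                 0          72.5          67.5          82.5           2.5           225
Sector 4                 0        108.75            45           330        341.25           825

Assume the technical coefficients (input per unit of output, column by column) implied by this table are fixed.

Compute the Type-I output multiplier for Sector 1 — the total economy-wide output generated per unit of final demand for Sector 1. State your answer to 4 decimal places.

m_1 = 2.3474

Technical coefficients a_ij = z_ij / X_j:
  a_11 = 106.25/425 = 0.25, a_21 = 106.25/425 = 0.25, a_31 = 0/425 = 0.00, a_41 = 0/425 = 0.00
  a_12 = 181.25/725 = 0.25, a_22 = 145/725 = 0.20, a_32 = 72.5/725 = 0.10, a_42 = 108.75/725 = 0.15
  a_13 = 22.5/225 = 0.10, a_23 = 11.25/225 = 0.05, a_33 = 67.5/225 = 0.30, a_43 = 45/225 = 0.20
  a_14 = 41.25/825 = 0.05, a_24 = 206.25/825 = 0.25, a_34 = 82.5/825 = 0.10, a_44 = 330/825 = 0.40
I − A =
  [   0.75    -0.25    -0.10    -0.05]
  [  -0.25     0.80    -0.05    -0.25]
  [   0.00    -0.10     0.70    -0.10]
  [   0.00    -0.15    -0.20     0.60]
Compute the cofactors C_ij = (−1)^(i+j)·(3×3 minor ij) of I−A; the adjugate is their transpose:
adj(I−A) = Cᵀ =
  [ 0.285000   0.113750   0.072625   0.083250]
  [ 0.100000   0.300000   0.077500   0.146250]
  [ 0.018750   0.056250   0.292500   0.073750]
  [ 0.031250   0.093750   0.116875   0.370000]
det(I−A) = Σ_j (I−A)_1j·C_1j = (0.75)(0.285000) + (-0.25)(0.100000) + (-0.10)(0.018750) + (-0.05)(0.031250) = 0.1853125
(I − A)⁻¹ = adj(I−A) / det(I−A) ≈
  [   1.53794     0.61383     0.39191     0.44924]
  [   0.53963     1.61889     0.41821     0.78921]
  [   0.10118     0.30354     1.57841     0.39798]
  [   0.16863     0.50590     0.63069     1.99663]
The output multiplier for sector j is the column-j sum of the Leontief inverse (I − A)⁻¹ = adj(I−A) / det(I−A).
Column 1 of adj(I−A): (0.285000, 0.100000, 0.018750, 0.031250); det(I−A) = 0.1853125.
m_1 = (0.285000 + 0.100000 + 0.018750 + 0.031250) / 0.1853125 = 0.435 / 0.1853125 ≈ 2.3474.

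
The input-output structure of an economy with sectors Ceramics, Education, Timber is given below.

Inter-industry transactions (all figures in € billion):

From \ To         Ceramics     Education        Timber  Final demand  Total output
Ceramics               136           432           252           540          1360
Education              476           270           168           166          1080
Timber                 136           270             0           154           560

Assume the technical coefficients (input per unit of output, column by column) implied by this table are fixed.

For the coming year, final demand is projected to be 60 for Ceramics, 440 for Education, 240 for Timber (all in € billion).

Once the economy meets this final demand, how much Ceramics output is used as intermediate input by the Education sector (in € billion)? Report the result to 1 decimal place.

z_CE = 524.7

Technical coefficients a_ij = z_ij / X_j:
  a_CC = 136/1360 = 0.10, a_EC = 476/1360 = 0.35, a_TC = 136/1360 = 0.10
  a_CE = 432/1080 = 0.40, a_EE = 270/1080 = 0.25, a_TE = 270/1080 = 0.25
  a_CT = 252/560 = 0.45, a_ET = 168/560 = 0.30, a_TT = 0/560 = 0.00
I − A =
  [   0.90    -0.40    -0.45]
  [  -0.35     0.75    -0.30]
  [  -0.10    -0.25     1.00]
Cofactors of I−A, C_ij = (−1)^(i+j)·(minor ij) (rows/columns in the sector order above):
  C_11 = (0.75)(1.00) − (-0.30)(-0.25) = 0.6750
  C_12 = −[(-0.35)(1.00) − (-0.30)(-0.10)] = 0.3800
  C_13 = (-0.35)(-0.25) − (0.75)(-0.10) = 0.1625
  C_21 = −[(-0.40)(1.00) − (-0.45)(-0.25)] = 0.5125
  C_22 = (0.90)(1.00) − (-0.45)(-0.10) = 0.8550
  C_23 = −[(0.90)(-0.25) − (-0.40)(-0.10)] = 0.2650
  C_31 = (-0.40)(-0.30) − (-0.45)(0.75) = 0.4575
  C_32 = −[(0.90)(-0.30) − (-0.45)(-0.35)] = 0.4275
  C_33 = (0.90)(0.75) − (-0.40)(-0.35) = 0.5350
det(I−A) = Σ_j (I−A)_1j·C_1j = (0.90)(0.6750) + (-0.40)(0.3800) + (-0.45)(0.1625) = 0.382375
adj(I−A) = Cᵀ =
  [ 0.6750   0.5125   0.4575]
  [ 0.3800   0.8550   0.4275]
  [ 0.1625   0.2650   0.5350]
(I − A)⁻¹ = adj(I−A) / det(I−A) ≈
  [   1.7653     1.3403     1.1965]
  [   0.9938     2.2360     1.1180]
  [   0.4250     0.6930     1.3992]
First solve x = (I − A)⁻¹ d = adj(I−A)·d / det(I−A); in particular x_E = (0.3800·60 + 0.8550·440 + 0.4275·240) / 0.382375 = 501.60 / 0.382375 ≈ 1311.801.
Intermediate flow from C to E: z_CE = a_CE · x_E = 0.40 × 501.60 / 0.382375 = 200.64 / 0.382375 ≈ 524.7.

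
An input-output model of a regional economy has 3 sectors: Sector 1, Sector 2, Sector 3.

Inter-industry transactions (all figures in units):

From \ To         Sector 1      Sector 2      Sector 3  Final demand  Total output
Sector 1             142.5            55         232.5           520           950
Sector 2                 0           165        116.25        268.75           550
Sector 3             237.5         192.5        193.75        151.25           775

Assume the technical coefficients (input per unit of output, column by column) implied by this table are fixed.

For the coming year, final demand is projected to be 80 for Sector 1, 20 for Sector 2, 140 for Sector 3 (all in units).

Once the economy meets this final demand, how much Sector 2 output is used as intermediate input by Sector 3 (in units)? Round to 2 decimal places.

Technical coefficients a_ij = z_ij / X_j:
  a_11 = 142.5/950 = 0.15, a_21 = 0/950 = 0.00, a_31 = 237.5/950 = 0.25
  a_12 = 55/550 = 0.10, a_22 = 165/550 = 0.30, a_32 = 192.5/550 = 0.35
  a_13 = 232.5/775 = 0.30, a_23 = 116.25/775 = 0.15, a_33 = 193.75/775 = 0.25
I − A =
  [   0.85    -0.10    -0.30]
  [   0.00     0.70    -0.15]
  [  -0.25    -0.35     0.75]
Cofactors of I−A, C_ij = (−1)^(i+j)·(minor ij) (rows/columns in the sector order above):
  C_11 = (0.70)(0.75) − (-0.15)(-0.35) = 0.4725
  C_12 = −[(0.00)(0.75) − (-0.15)(-0.25)] = 0.0375
  C_13 = (0.00)(-0.35) − (0.70)(-0.25) = 0.1750
  C_21 = −[(-0.10)(0.75) − (-0.30)(-0.35)] = 0.1800
  C_22 = (0.85)(0.75) − (-0.30)(-0.25) = 0.5625
  C_23 = −[(0.85)(-0.35) − (-0.10)(-0.25)] = 0.3225
  C_31 = (-0.10)(-0.15) − (-0.30)(0.70) = 0.2250
  C_32 = −[(0.85)(-0.15) − (-0.30)(0.00)] = 0.1275
  C_33 = (0.85)(0.70) − (-0.10)(0.00) = 0.5950
det(I−A) = Σ_j (I−A)_1j·C_1j = (0.85)(0.4725) + (-0.10)(0.0375) + (-0.30)(0.1750) = 0.345375
adj(I−A) = Cᵀ =
  [ 0.4725   0.1800   0.2250]
  [ 0.0375   0.5625   0.1275]
  [ 0.1750   0.3225   0.5950]
(I − A)⁻¹ = adj(I−A) / det(I−A) ≈
  [   1.3681     0.5212     0.6515]
  [   0.1086     1.6287     0.3692]
  [   0.5067     0.9338     1.7228]
First solve x = (I − A)⁻¹ d = adj(I−A)·d / det(I−A); in particular x_3 = (0.1750·80 + 0.3225·20 + 0.5950·140) / 0.345375 = 103.75 / 0.345375 ≈ 300.3981.
Intermediate flow from 2 to 3: z_23 = a_23 · x_3 = 0.15 × 103.75 / 0.345375 = 15.5625 / 0.345375 ≈ 45.06.

z_23 = 45.06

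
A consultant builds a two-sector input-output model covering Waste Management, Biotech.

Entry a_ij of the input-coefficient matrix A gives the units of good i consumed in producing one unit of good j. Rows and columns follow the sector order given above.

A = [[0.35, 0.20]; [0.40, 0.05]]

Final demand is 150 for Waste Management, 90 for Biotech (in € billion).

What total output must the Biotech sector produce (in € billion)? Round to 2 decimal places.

x_B = 220.47

I − A =
  [   0.65    -0.20]
  [  -0.40     0.95]
det(I−A) = (0.65)(0.95) − (-0.20)(-0.40) = 0.5375
adj(I−A) = [[0.95, 0.20], [0.40, 0.65]]
(I − A)⁻¹ = adj(I−A) / det(I−A) ≈
  [   1.7674     0.3721]
  [   0.7442     1.2093]
x = (I − A)⁻¹ d = adj(I−A)·d / det(I−A), with det(I−A) = 0.5375:
  x_W = (0.95·150 + 0.20·90) / 0.5375 = 160.50 / 0.5375 ≈ 298.60
  x_B = (0.40·150 + 0.65·90) / 0.5375 = 118.50 / 0.5375 ≈ 220.47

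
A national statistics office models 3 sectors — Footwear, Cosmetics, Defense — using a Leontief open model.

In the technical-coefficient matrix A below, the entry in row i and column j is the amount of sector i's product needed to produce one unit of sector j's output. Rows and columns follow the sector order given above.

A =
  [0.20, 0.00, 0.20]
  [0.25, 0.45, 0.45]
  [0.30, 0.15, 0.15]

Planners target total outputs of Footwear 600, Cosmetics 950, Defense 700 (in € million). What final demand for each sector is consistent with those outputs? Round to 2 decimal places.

I − A =
  [   0.80     0.00    -0.20]
  [  -0.25     0.55    -0.45]
  [  -0.30    -0.15     0.85]
d = (I − A) x:
  d_F = (+0.80)·600 + (+0.00)·950 + (-0.20)·700 = 340.00
  d_C = (-0.25)·600 + (+0.55)·950 + (-0.45)·700 = 57.50
  d_D = (-0.30)·600 + (-0.15)·950 + (+0.85)·700 = 272.50

d_F = 340.00, d_C = 57.50, d_D = 272.50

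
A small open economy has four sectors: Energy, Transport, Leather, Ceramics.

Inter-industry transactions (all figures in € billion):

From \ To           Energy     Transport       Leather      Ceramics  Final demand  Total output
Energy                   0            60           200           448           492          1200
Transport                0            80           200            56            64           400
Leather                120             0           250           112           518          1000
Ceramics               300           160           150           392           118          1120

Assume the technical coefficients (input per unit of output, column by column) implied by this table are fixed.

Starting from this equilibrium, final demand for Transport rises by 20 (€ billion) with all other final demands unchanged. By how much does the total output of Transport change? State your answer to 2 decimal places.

Technical coefficients a_ij = z_ij / X_j:
  a_11 = 0/1200 = 0.00, a_21 = 0/1200 = 0.00, a_31 = 120/1200 = 0.10, a_41 = 300/1200 = 0.25
  a_12 = 60/400 = 0.15, a_22 = 80/400 = 0.20, a_32 = 0/400 = 0.00, a_42 = 160/400 = 0.40
  a_13 = 200/1000 = 0.20, a_23 = 200/1000 = 0.20, a_33 = 250/1000 = 0.25, a_43 = 150/1000 = 0.15
  a_14 = 448/1120 = 0.40, a_24 = 56/1120 = 0.05, a_34 = 112/1120 = 0.10, a_44 = 392/1120 = 0.35
I − A =
  [   1.00    -0.15    -0.20    -0.40]
  [   0.00     0.80    -0.20    -0.05]
  [  -0.10     0.00     0.75    -0.10]
  [  -0.25    -0.40    -0.15     0.65]
Compute the cofactors C_ij = (−1)^(i+j)·(3×3 minor ij) of I−A; the adjugate is their transpose:
adj(I−A) = Cᵀ =
  [ 0.355000   0.198875   0.200625   0.264625]
  [ 0.028125   0.373500   0.120000   0.064500]
  [ 0.070000   0.069500   0.418125   0.112750]
  [ 0.170000   0.322375   0.247500   0.581000]
det(I−A) = Σ_j (I−A)_1j·C_1j = (1.00)(0.355000) + (-0.15)(0.028125) + (-0.20)(0.070000) + (-0.40)(0.170000) = 0.26878125
(I − A)⁻¹ = adj(I−A) / det(I−A) ≈
  [   1.3208     0.7399     0.7464     0.9845]
  [   0.1046     1.3896     0.4465     0.2400]
  [   0.2604     0.2586     1.5556     0.4195]
  [   0.6325     1.1994     0.9208     2.1616]
Δx = (I − A)⁻¹ Δd with Δd having +20 in the Transport component and 0 elsewhere.
So Δx_2 = L_22 · (+20), where L_22 = adj(I−A)_22 / det(I−A) = 0.373500 / 0.26878125.
Δx_2 = 0.373500 × (+20) / 0.26878125 = 7.47 / 0.26878125 ≈ 27.79.

Δx_2 = 27.79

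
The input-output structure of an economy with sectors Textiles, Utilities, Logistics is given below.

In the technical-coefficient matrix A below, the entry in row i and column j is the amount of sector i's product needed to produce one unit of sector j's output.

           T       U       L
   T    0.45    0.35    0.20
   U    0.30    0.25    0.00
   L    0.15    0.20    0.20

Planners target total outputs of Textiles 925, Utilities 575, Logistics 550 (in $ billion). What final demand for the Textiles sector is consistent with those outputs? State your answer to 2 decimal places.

d_T = 197.50

I − A =
  [   0.55    -0.35    -0.20]
  [  -0.30     0.75     0.00]
  [  -0.15    -0.20     0.80]
d = (I − A) x:
  d_T = (+0.55)·925 + (-0.35)·575 + (-0.20)·550 = 197.50
  d_U = (-0.30)·925 + (+0.75)·575 + (+0.00)·550 = 153.75
  d_L = (-0.15)·925 + (-0.20)·575 + (+0.80)·550 = 186.25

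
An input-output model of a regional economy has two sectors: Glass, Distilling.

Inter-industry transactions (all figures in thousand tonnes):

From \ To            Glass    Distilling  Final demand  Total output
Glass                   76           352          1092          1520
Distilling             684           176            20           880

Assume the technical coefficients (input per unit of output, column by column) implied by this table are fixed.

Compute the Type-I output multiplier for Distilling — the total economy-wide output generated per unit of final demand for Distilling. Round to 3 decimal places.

Technical coefficients a_ij = z_ij / X_j:
  a_11 = 76/1520 = 0.05, a_21 = 684/1520 = 0.45
  a_12 = 352/880 = 0.40, a_22 = 176/880 = 0.20
I − A =
  [   0.95    -0.40]
  [  -0.45     0.80]
det(I−A) = (0.95)(0.80) − (-0.40)(-0.45) = 0.5800
adj(I−A) = [[0.80, 0.40], [0.45, 0.95]]
(I − A)⁻¹ = adj(I−A) / det(I−A) ≈
  [   1.3793     0.6897]
  [   0.7759     1.6379]
The output multiplier for sector j is the column-j sum of the Leontief inverse (I − A)⁻¹ = adj(I−A) / det(I−A).
Column 2 of adj(I−A): (0.40, 0.95); det(I−A) = 0.5800.
m_2 = (0.40 + 0.95) / 0.5800 = 1.35 / 0.5800 ≈ 2.328.

m_2 = 2.328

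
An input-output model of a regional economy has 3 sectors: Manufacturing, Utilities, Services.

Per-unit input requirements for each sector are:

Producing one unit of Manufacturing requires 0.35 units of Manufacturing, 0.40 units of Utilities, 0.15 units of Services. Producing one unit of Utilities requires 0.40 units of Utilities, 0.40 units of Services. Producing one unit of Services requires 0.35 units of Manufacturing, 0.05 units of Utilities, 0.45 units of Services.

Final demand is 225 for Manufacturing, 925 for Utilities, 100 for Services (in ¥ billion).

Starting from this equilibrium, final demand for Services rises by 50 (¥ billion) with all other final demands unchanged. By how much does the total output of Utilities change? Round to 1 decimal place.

Δx_U = 75.7

I − A =
  [   0.65     0.00    -0.35]
  [  -0.40     0.60    -0.05]
  [  -0.15    -0.40     0.55]
Cofactors of I−A, C_ij = (−1)^(i+j)·(minor ij) (rows/columns in the sector order above):
  C_11 = (0.60)(0.55) − (-0.05)(-0.40) = 0.3100
  C_12 = −[(-0.40)(0.55) − (-0.05)(-0.15)] = 0.2275
  C_13 = (-0.40)(-0.40) − (0.60)(-0.15) = 0.2500
  C_21 = −[(0.00)(0.55) − (-0.35)(-0.40)] = 0.1400
  C_22 = (0.65)(0.55) − (-0.35)(-0.15) = 0.3050
  C_23 = −[(0.65)(-0.40) − (0.00)(-0.15)] = 0.2600
  C_31 = (0.00)(-0.05) − (-0.35)(0.60) = 0.2100
  C_32 = −[(0.65)(-0.05) − (-0.35)(-0.40)] = 0.1725
  C_33 = (0.65)(0.60) − (0.00)(-0.40) = 0.3900
det(I−A) = Σ_j (I−A)_1j·C_1j = (0.65)(0.3100) + (0.00)(0.2275) + (-0.35)(0.2500) = 0.1140
adj(I−A) = Cᵀ =
  [ 0.3100   0.1400   0.2100]
  [ 0.2275   0.3050   0.1725]
  [ 0.2500   0.2600   0.3900]
(I − A)⁻¹ = adj(I−A) / det(I−A) ≈
  [   2.7193     1.2281     1.8421]
  [   1.9956     2.6754     1.5132]
  [   2.1930     2.2807     3.4211]
Δx = (I − A)⁻¹ Δd with Δd having +50 in the Services component and 0 elsewhere.
So Δx_U = L_US · (+50), where L_US = adj(I−A)_US / det(I−A) = 0.1725 / 0.1140.
Δx_U = 0.1725 × (+50) / 0.1140 = 8.625 / 0.1140 ≈ 75.7.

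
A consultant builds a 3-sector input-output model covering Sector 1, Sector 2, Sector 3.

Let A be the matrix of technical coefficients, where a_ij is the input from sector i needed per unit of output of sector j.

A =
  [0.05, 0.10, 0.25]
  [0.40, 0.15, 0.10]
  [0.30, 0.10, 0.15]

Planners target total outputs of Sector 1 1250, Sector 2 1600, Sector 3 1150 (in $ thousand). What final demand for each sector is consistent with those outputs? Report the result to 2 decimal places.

d_1 = 740.00, d_2 = 745.00, d_3 = 442.50

I − A =
  [   0.95    -0.10    -0.25]
  [  -0.40     0.85    -0.10]
  [  -0.30    -0.10     0.85]
d = (I − A) x:
  d_1 = (+0.95)·1250 + (-0.10)·1600 + (-0.25)·1150 = 740.00
  d_2 = (-0.40)·1250 + (+0.85)·1600 + (-0.10)·1150 = 745.00
  d_3 = (-0.30)·1250 + (-0.10)·1600 + (+0.85)·1150 = 442.50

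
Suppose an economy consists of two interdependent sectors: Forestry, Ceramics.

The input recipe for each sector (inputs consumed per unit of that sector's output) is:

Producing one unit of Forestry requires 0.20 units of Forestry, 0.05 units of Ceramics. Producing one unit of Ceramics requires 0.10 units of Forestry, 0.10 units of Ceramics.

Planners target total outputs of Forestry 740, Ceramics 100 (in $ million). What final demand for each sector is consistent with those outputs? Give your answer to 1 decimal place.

d_1 = 582.0, d_2 = 53.0

I − A =
  [   0.80    -0.10]
  [  -0.05     0.90]
d = (I − A) x:
  d_1 = (+0.80)·740 + (-0.10)·100 = 582.0
  d_2 = (-0.05)·740 + (+0.90)·100 = 53.0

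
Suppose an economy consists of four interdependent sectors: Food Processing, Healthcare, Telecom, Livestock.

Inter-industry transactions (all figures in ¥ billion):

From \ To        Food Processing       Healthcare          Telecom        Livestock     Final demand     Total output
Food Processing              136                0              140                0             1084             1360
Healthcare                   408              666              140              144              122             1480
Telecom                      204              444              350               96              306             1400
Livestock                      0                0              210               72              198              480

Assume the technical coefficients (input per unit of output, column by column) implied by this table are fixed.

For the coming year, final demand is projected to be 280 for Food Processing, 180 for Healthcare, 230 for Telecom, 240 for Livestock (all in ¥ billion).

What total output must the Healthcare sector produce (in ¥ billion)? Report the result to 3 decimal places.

Technical coefficients a_ij = z_ij / X_j:
  a_FF = 136/1360 = 0.10, a_HF = 408/1360 = 0.30, a_TF = 204/1360 = 0.15, a_LF = 0/1360 = 0.00
  a_FH = 0/1480 = 0.00, a_HH = 666/1480 = 0.45, a_TH = 444/1480 = 0.30, a_LH = 0/1480 = 0.00
  a_FT = 140/1400 = 0.10, a_HT = 140/1400 = 0.10, a_TT = 350/1400 = 0.25, a_LT = 210/1400 = 0.15
  a_FL = 0/480 = 0.00, a_HL = 144/480 = 0.30, a_TL = 96/480 = 0.20, a_LL = 72/480 = 0.15
I − A =
  [   0.90     0.00    -0.10     0.00]
  [  -0.30     0.55    -0.10    -0.30]
  [  -0.15    -0.30     0.75    -0.20]
  [   0.00     0.00    -0.15     0.85]
Compute the cofactors C_ij = (−1)^(i+j)·(3×3 minor ij) of I−A; the adjugate is their transpose:
adj(I−A) = Cᵀ =
  [ 0.295125   0.025500   0.046750   0.020000]
  [ 0.201750   0.534000   0.142500   0.222000]
  [ 0.146625   0.229500   0.420750   0.180000]
  [ 0.025875   0.040500   0.074250   0.327000]
det(I−A) = Σ_j (I−A)_1j·C_1j = (0.90)(0.295125) + (0.00)(0.201750) + (-0.10)(0.146625) + (0.00)(0.025875) = 0.25095
(I − A)⁻¹ = adj(I−A) / det(I−A) ≈
  [   1.1760     0.1016     0.1863     0.0797]
  [   0.8039     2.1279     0.5678     0.8846]
  [   0.5843     0.9145     1.6766     0.7173]
  [   0.1031     0.1614     0.2959     1.3030]
x = (I − A)⁻¹ d = adj(I−A)·d / det(I−A), with det(I−A) = 0.25095:
  x_F = (0.295125·280 + 0.025500·180 + 0.046750·230 + 0.020000·240) / 0.25095 = 102.7775 / 0.25095 ≈ 409.554
  x_H = (0.201750·280 + 0.534000·180 + 0.142500·230 + 0.222000·240) / 0.25095 = 238.665 / 0.25095 ≈ 951.046
  x_T = (0.146625·280 + 0.229500·180 + 0.420750·230 + 0.180000·240) / 0.25095 = 222.3375 / 0.25095 ≈ 885.983
  x_L = (0.025875·280 + 0.040500·180 + 0.074250·230 + 0.327000·240) / 0.25095 = 110.0925 / 0.25095 ≈ 438.703

x_H = 951.046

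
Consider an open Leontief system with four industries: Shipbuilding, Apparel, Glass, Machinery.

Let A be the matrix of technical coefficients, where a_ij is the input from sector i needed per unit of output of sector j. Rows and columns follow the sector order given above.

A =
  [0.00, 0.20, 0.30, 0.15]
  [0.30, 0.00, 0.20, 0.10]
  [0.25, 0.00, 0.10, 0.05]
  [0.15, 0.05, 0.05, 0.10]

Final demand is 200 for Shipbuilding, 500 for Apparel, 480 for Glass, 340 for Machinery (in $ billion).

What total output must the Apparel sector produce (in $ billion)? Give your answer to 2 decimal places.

I − A =
  [   1.00    -0.20    -0.30    -0.15]
  [  -0.30     1.00    -0.20    -0.10]
  [  -0.25     0.00     0.90    -0.05]
  [  -0.15    -0.05    -0.05     0.90]
Compute the cofactors C_ij = (−1)^(i+j)·(3×3 minor ij) of I−A; the adjugate is their transpose:
adj(I−A) = Cᵀ =
  [ 0.802500   0.169000   0.314500   0.170000]
  [ 0.303500   0.715625   0.268250   0.145000]
  [ 0.232000   0.050875   0.813250   0.089500]
  [ 0.163500   0.070750   0.112500   0.761000]
det(I−A) = Σ_j (I−A)_1j·C_1j = (1.00)(0.802500) + (-0.20)(0.303500) + (-0.30)(0.232000) + (-0.15)(0.163500) = 0.647675
(I − A)⁻¹ = adj(I−A) / det(I−A) ≈
  [   1.2390     0.2609     0.4856     0.2625]
  [   0.4686     1.1049     0.4142     0.2239]
  [   0.3582     0.0786     1.2556     0.1382]
  [   0.2524     0.1092     0.1737     1.1750]
x = (I − A)⁻¹ d = adj(I−A)·d / det(I−A), with det(I−A) = 0.647675:
  x_1 = (0.802500·200 + 0.169000·500 + 0.314500·480 + 0.170000·340) / 0.647675 = 453.76 / 0.647675 ≈ 700.60
  x_2 = (0.303500·200 + 0.715625·500 + 0.268250·480 + 0.145000·340) / 0.647675 = 596.5725 / 0.647675 ≈ 921.10
  x_3 = (0.232000·200 + 0.050875·500 + 0.813250·480 + 0.089500·340) / 0.647675 = 492.6275 / 0.647675 ≈ 760.61
  x_4 = (0.163500·200 + 0.070750·500 + 0.112500·480 + 0.761000·340) / 0.647675 = 380.815 / 0.647675 ≈ 587.97

x_2 = 921.10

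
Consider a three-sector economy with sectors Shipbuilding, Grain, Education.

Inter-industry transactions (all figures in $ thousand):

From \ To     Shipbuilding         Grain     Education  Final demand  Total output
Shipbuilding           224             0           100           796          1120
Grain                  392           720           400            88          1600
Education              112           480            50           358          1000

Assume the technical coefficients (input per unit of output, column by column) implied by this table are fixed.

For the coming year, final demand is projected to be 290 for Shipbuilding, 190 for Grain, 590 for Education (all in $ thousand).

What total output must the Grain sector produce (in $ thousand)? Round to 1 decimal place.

Technical coefficients a_ij = z_ij / X_j:
  a_SS = 224/1120 = 0.20, a_GS = 392/1120 = 0.35, a_ES = 112/1120 = 0.10
  a_SG = 0/1600 = 0.00, a_GG = 720/1600 = 0.45, a_EG = 480/1600 = 0.30
  a_SE = 100/1000 = 0.10, a_GE = 400/1000 = 0.40, a_EE = 50/1000 = 0.05
I − A =
  [   0.80     0.00    -0.10]
  [  -0.35     0.55    -0.40]
  [  -0.10    -0.30     0.95]
Cofactors of I−A, C_ij = (−1)^(i+j)·(minor ij) (rows/columns in the sector order above):
  C_11 = (0.55)(0.95) − (-0.40)(-0.30) = 0.4025
  C_12 = −[(-0.35)(0.95) − (-0.40)(-0.10)] = 0.3725
  C_13 = (-0.35)(-0.30) − (0.55)(-0.10) = 0.1600
  C_21 = −[(0.00)(0.95) − (-0.10)(-0.30)] = 0.0300
  C_22 = (0.80)(0.95) − (-0.10)(-0.10) = 0.7500
  C_23 = −[(0.80)(-0.30) − (0.00)(-0.10)] = 0.2400
  C_31 = (0.00)(-0.40) − (-0.10)(0.55) = 0.0550
  C_32 = −[(0.80)(-0.40) − (-0.10)(-0.35)] = 0.3550
  C_33 = (0.80)(0.55) − (0.00)(-0.35) = 0.4400
det(I−A) = Σ_j (I−A)_1j·C_1j = (0.80)(0.4025) + (0.00)(0.3725) + (-0.10)(0.1600) = 0.3060
adj(I−A) = Cᵀ =
  [ 0.4025   0.0300   0.0550]
  [ 0.3725   0.7500   0.3550]
  [ 0.1600   0.2400   0.4400]
(I − A)⁻¹ = adj(I−A) / det(I−A) ≈
  [   1.3154     0.0980     0.1797]
  [   1.2173     2.4510     1.1601]
  [   0.5229     0.7843     1.4379]
x = (I − A)⁻¹ d = adj(I−A)·d / det(I−A), with det(I−A) = 0.3060:
  x_S = (0.4025·290 + 0.0300·190 + 0.0550·590) / 0.3060 = 154.875 / 0.3060 ≈ 506.1
  x_G = (0.3725·290 + 0.7500·190 + 0.3550·590) / 0.3060 = 459.975 / 0.3060 ≈ 1503.2
  x_E = (0.1600·290 + 0.2400·190 + 0.4400·590) / 0.3060 = 351.60 / 0.3060 ≈ 1149.0

x_G = 1503.2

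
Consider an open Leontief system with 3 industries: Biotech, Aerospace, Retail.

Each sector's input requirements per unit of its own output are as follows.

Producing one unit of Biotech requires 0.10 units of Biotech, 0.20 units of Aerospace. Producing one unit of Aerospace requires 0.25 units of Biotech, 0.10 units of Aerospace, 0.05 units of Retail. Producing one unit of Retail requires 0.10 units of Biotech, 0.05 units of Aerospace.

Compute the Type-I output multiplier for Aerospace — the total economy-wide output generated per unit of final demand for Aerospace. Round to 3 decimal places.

m_A = 1.586

I − A =
  [   0.90    -0.25    -0.10]
  [  -0.20     0.90    -0.05]
  [   0.00    -0.05     1.00]
Cofactors of I−A, C_ij = (−1)^(i+j)·(minor ij) (rows/columns in the sector order above):
  C_11 = (0.90)(1.00) − (-0.05)(-0.05) = 0.8975
  C_12 = −[(-0.20)(1.00) − (-0.05)(0.00)] = 0.2000
  C_13 = (-0.20)(-0.05) − (0.90)(0.00) = 0.0100
  C_21 = −[(-0.25)(1.00) − (-0.10)(-0.05)] = 0.2550
  C_22 = (0.90)(1.00) − (-0.10)(0.00) = 0.9000
  C_23 = −[(0.90)(-0.05) − (-0.25)(0.00)] = 0.0450
  C_31 = (-0.25)(-0.05) − (-0.10)(0.90) = 0.1025
  C_32 = −[(0.90)(-0.05) − (-0.10)(-0.20)] = 0.0650
  C_33 = (0.90)(0.90) − (-0.25)(-0.20) = 0.7600
det(I−A) = Σ_j (I−A)_1j·C_1j = (0.90)(0.8975) + (-0.25)(0.2000) + (-0.10)(0.0100) = 0.75675
adj(I−A) = Cᵀ =
  [ 0.8975   0.2550   0.1025]
  [ 0.2000   0.9000   0.0650]
  [ 0.0100   0.0450   0.7600]
(I − A)⁻¹ = adj(I−A) / det(I−A) ≈
  [   1.1860     0.3370     0.1354]
  [   0.2643     1.1893     0.0859]
  [   0.0132     0.0595     1.0043]
The output multiplier for sector j is the column-j sum of the Leontief inverse (I − A)⁻¹ = adj(I−A) / det(I−A).
Column A of adj(I−A): (0.2550, 0.9000, 0.0450); det(I−A) = 0.75675.
m_A = (0.2550 + 0.9000 + 0.0450) / 0.75675 = 1.20 / 0.75675 ≈ 1.586.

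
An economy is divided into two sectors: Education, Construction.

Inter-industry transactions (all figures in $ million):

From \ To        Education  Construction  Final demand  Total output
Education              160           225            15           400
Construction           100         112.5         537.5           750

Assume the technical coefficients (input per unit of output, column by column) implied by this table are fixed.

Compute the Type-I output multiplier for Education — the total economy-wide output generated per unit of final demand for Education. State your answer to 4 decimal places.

Technical coefficients a_ij = z_ij / X_j:
  a_11 = 160/400 = 0.40, a_21 = 100/400 = 0.25
  a_12 = 225/750 = 0.30, a_22 = 112.5/750 = 0.15
I − A =
  [   0.60    -0.30]
  [  -0.25     0.85]
det(I−A) = (0.60)(0.85) − (-0.30)(-0.25) = 0.4350
adj(I−A) = [[0.85, 0.30], [0.25, 0.60]]
(I − A)⁻¹ = adj(I−A) / det(I−A) ≈
  [   1.95402     0.68966]
  [   0.57471     1.37931]
The output multiplier for sector j is the column-j sum of the Leontief inverse (I − A)⁻¹ = adj(I−A) / det(I−A).
Column 1 of adj(I−A): (0.85, 0.25); det(I−A) = 0.4350.
m_1 = (0.85 + 0.25) / 0.4350 = 1.10 / 0.4350 ≈ 2.5287.

m_1 = 2.5287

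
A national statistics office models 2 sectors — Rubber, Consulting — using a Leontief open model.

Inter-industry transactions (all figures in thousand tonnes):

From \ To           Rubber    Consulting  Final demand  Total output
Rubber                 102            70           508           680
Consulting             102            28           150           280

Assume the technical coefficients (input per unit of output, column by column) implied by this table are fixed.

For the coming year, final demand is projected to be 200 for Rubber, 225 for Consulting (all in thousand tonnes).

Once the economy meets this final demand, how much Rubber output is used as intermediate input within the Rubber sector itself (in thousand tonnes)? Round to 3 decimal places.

z_11 = 48.711

Technical coefficients a_ij = z_ij / X_j:
  a_11 = 102/680 = 0.15, a_21 = 102/680 = 0.15
  a_12 = 70/280 = 0.25, a_22 = 28/280 = 0.10
I − A =
  [   0.85    -0.25]
  [  -0.15     0.90]
det(I−A) = (0.85)(0.90) − (-0.25)(-0.15) = 0.7275
adj(I−A) = [[0.90, 0.25], [0.15, 0.85]]
(I − A)⁻¹ = adj(I−A) / det(I−A) ≈
  [   1.2371     0.3436]
  [   0.2062     1.1684]
First solve x = (I − A)⁻¹ d = adj(I−A)·d / det(I−A); in particular x_1 = (0.90·200 + 0.25·225) / 0.7275 = 236.25 / 0.7275 ≈ 324.74227.
Intermediate flow from 1 to 1: z_11 = a_11 · x_1 = 0.15 × 236.25 / 0.7275 = 35.4375 / 0.7275 ≈ 48.711.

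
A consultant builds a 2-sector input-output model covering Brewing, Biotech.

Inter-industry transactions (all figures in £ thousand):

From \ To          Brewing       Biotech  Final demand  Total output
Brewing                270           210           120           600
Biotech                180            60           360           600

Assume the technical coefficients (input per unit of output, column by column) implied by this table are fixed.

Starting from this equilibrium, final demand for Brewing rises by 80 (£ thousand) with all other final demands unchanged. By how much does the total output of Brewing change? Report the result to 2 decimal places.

Technical coefficients a_ij = z_ij / X_j:
  a_11 = 270/600 = 0.45, a_21 = 180/600 = 0.30
  a_12 = 210/600 = 0.35, a_22 = 60/600 = 0.10
I − A =
  [   0.55    -0.35]
  [  -0.30     0.90]
det(I−A) = (0.55)(0.90) − (-0.35)(-0.30) = 0.3900
adj(I−A) = [[0.90, 0.35], [0.30, 0.55]]
(I − A)⁻¹ = adj(I−A) / det(I−A) ≈
  [   2.3077     0.8974]
  [   0.7692     1.4103]
Δx = (I − A)⁻¹ Δd with Δd having +80 in the Brewing component and 0 elsewhere.
So Δx_1 = L_11 · (+80), where L_11 = adj(I−A)_11 / det(I−A) = 0.90 / 0.3900.
Δx_1 = 0.90 × (+80) / 0.3900 = 72.00 / 0.3900 ≈ 184.62.

Δx_1 = 184.62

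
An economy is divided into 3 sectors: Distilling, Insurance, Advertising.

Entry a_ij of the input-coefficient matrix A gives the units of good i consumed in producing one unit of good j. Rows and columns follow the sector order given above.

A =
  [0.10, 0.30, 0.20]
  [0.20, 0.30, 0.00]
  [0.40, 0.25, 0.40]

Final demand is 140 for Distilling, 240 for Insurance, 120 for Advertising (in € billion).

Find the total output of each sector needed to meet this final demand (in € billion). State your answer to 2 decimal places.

x_D = 473.91, x_I = 478.26, x_A = 715.22

I − A =
  [   0.90    -0.30    -0.20]
  [  -0.20     0.70     0.00]
  [  -0.40    -0.25     0.60]
Cofactors of I−A, C_ij = (−1)^(i+j)·(minor ij) (rows/columns in the sector order above):
  C_11 = (0.70)(0.60) − (0.00)(-0.25) = 0.4200
  C_12 = −[(-0.20)(0.60) − (0.00)(-0.40)] = 0.1200
  C_13 = (-0.20)(-0.25) − (0.70)(-0.40) = 0.3300
  C_21 = −[(-0.30)(0.60) − (-0.20)(-0.25)] = 0.2300
  C_22 = (0.90)(0.60) − (-0.20)(-0.40) = 0.4600
  C_23 = −[(0.90)(-0.25) − (-0.30)(-0.40)] = 0.3450
  C_31 = (-0.30)(0.00) − (-0.20)(0.70) = 0.1400
  C_32 = −[(0.90)(0.00) − (-0.20)(-0.20)] = 0.0400
  C_33 = (0.90)(0.70) − (-0.30)(-0.20) = 0.5700
det(I−A) = Σ_j (I−A)_1j·C_1j = (0.90)(0.4200) + (-0.30)(0.1200) + (-0.20)(0.3300) = 0.2760
adj(I−A) = Cᵀ =
  [ 0.4200   0.2300   0.1400]
  [ 0.1200   0.4600   0.0400]
  [ 0.3300   0.3450   0.5700]
(I − A)⁻¹ = adj(I−A) / det(I−A) ≈
  [   1.5217     0.8333     0.5072]
  [   0.4348     1.6667     0.1449]
  [   1.1957     1.2500     2.0652]
x = (I − A)⁻¹ d = adj(I−A)·d / det(I−A), with det(I−A) = 0.2760:
  x_D = (0.4200·140 + 0.2300·240 + 0.1400·120) / 0.2760 = 130.80 / 0.2760 ≈ 473.91
  x_I = (0.1200·140 + 0.4600·240 + 0.0400·120) / 0.2760 = 132.00 / 0.2760 ≈ 478.26
  x_A = (0.3300·140 + 0.3450·240 + 0.5700·120) / 0.2760 = 197.40 / 0.2760 ≈ 715.22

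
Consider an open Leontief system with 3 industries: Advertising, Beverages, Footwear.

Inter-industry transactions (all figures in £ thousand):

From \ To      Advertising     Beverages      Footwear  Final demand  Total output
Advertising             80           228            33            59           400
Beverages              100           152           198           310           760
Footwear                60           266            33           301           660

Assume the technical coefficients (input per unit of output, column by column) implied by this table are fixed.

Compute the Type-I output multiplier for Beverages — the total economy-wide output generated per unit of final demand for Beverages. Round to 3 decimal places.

Technical coefficients a_ij = z_ij / X_j:
  a_11 = 80/400 = 0.20, a_21 = 100/400 = 0.25, a_31 = 60/400 = 0.15
  a_12 = 228/760 = 0.30, a_22 = 152/760 = 0.20, a_32 = 266/760 = 0.35
  a_13 = 33/660 = 0.05, a_23 = 198/660 = 0.30, a_33 = 33/660 = 0.05
I − A =
  [   0.80    -0.30    -0.05]
  [  -0.25     0.80    -0.30]
  [  -0.15    -0.35     0.95]
Cofactors of I−A, C_ij = (−1)^(i+j)·(minor ij) (rows/columns in the sector order above):
  C_11 = (0.80)(0.95) − (-0.30)(-0.35) = 0.6550
  C_12 = −[(-0.25)(0.95) − (-0.30)(-0.15)] = 0.2825
  C_13 = (-0.25)(-0.35) − (0.80)(-0.15) = 0.2075
  C_21 = −[(-0.30)(0.95) − (-0.05)(-0.35)] = 0.3025
  C_22 = (0.80)(0.95) − (-0.05)(-0.15) = 0.7525
  C_23 = −[(0.80)(-0.35) − (-0.30)(-0.15)] = 0.3250
  C_31 = (-0.30)(-0.30) − (-0.05)(0.80) = 0.1300
  C_32 = −[(0.80)(-0.30) − (-0.05)(-0.25)] = 0.2525
  C_33 = (0.80)(0.80) − (-0.30)(-0.25) = 0.5650
det(I−A) = Σ_j (I−A)_1j·C_1j = (0.80)(0.6550) + (-0.30)(0.2825) + (-0.05)(0.2075) = 0.428875
adj(I−A) = Cᵀ =
  [ 0.6550   0.3025   0.1300]
  [ 0.2825   0.7525   0.2525]
  [ 0.2075   0.3250   0.5650]
(I − A)⁻¹ = adj(I−A) / det(I−A) ≈
  [   1.5273     0.7053     0.3031]
  [   0.6587     1.7546     0.5887]
  [   0.4838     0.7578     1.3174]
The output multiplier for sector j is the column-j sum of the Leontief inverse (I − A)⁻¹ = adj(I−A) / det(I−A).
Column 2 of adj(I−A): (0.3025, 0.7525, 0.3250); det(I−A) = 0.428875.
m_2 = (0.3025 + 0.7525 + 0.3250) / 0.428875 = 1.38 / 0.428875 ≈ 3.218.

m_2 = 3.218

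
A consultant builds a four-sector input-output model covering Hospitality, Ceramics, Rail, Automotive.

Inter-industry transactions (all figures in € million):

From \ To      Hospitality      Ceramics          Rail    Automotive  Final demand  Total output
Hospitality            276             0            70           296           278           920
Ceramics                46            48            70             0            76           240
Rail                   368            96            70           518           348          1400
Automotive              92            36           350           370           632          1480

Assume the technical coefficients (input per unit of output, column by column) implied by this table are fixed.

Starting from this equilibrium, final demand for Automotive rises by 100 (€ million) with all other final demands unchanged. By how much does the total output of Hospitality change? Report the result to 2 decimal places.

Δx_H = 55.95

Technical coefficients a_ij = z_ij / X_j:
  a_HH = 276/920 = 0.30, a_CH = 46/920 = 0.05, a_RH = 368/920 = 0.40, a_AH = 92/920 = 0.10
  a_HC = 0/240 = 0.00, a_CC = 48/240 = 0.20, a_RC = 96/240 = 0.40, a_AC = 36/240 = 0.15
  a_HR = 70/1400 = 0.05, a_CR = 70/1400 = 0.05, a_RR = 70/1400 = 0.05, a_AR = 350/1400 = 0.25
  a_HA = 296/1480 = 0.20, a_CA = 0/1480 = 0.00, a_RA = 518/1480 = 0.35, a_AA = 370/1480 = 0.25
I − A =
  [   0.70     0.00    -0.05    -0.20]
  [  -0.05     0.80    -0.05     0.00]
  [  -0.40    -0.40     0.95    -0.35]
  [  -0.10    -0.15    -0.25     0.75]
Compute the cofactors C_ij = (−1)^(i+j)·(3×3 minor ij) of I−A; the adjugate is their transpose:
adj(I−A) = Cᵀ =
  [ 0.482375   0.066125   0.071500   0.162000]
  [ 0.048000   0.381750   0.029625   0.026625]
  [ 0.285625   0.250750   0.402500   0.264000]
  [ 0.169125   0.168750   0.149625   0.501000]
det(I−A) = Σ_j (I−A)_1j·C_1j = (0.70)(0.482375) + (0.00)(0.048000) + (-0.05)(0.285625) + (-0.20)(0.169125) = 0.28955625
(I − A)⁻¹ = adj(I−A) / det(I−A) ≈
  [   1.6659     0.2284     0.2469     0.5595]
  [   0.1658     1.3184     0.1023     0.0920]
  [   0.9864     0.8660     1.3901     0.9117]
  [   0.5841     0.5828     0.5167     1.7302]
Δx = (I − A)⁻¹ Δd with Δd having +100 in the Automotive component and 0 elsewhere.
So Δx_H = L_HA · (+100), where L_HA = adj(I−A)_HA / det(I−A) = 0.162000 / 0.28955625.
Δx_H = 0.162000 × (+100) / 0.28955625 = 16.20 / 0.28955625 ≈ 55.95.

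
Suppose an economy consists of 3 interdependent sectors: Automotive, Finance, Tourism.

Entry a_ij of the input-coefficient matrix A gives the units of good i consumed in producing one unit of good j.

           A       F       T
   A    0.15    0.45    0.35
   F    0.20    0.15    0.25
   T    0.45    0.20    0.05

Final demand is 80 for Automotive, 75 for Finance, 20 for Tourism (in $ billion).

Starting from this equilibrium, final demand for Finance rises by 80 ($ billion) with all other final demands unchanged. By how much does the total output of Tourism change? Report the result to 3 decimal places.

I − A =
  [   0.85    -0.45    -0.35]
  [  -0.20     0.85    -0.25]
  [  -0.45    -0.20     0.95]
Cofactors of I−A, C_ij = (−1)^(i+j)·(minor ij) (rows/columns in the sector order above):
  C_11 = (0.85)(0.95) − (-0.25)(-0.20) = 0.7575
  C_12 = −[(-0.20)(0.95) − (-0.25)(-0.45)] = 0.3025
  C_13 = (-0.20)(-0.20) − (0.85)(-0.45) = 0.4225
  C_21 = −[(-0.45)(0.95) − (-0.35)(-0.20)] = 0.4975
  C_22 = (0.85)(0.95) − (-0.35)(-0.45) = 0.6500
  C_23 = −[(0.85)(-0.20) − (-0.45)(-0.45)] = 0.3725
  C_31 = (-0.45)(-0.25) − (-0.35)(0.85) = 0.4100
  C_32 = −[(0.85)(-0.25) − (-0.35)(-0.20)] = 0.2825
  C_33 = (0.85)(0.85) − (-0.45)(-0.20) = 0.6325
det(I−A) = Σ_j (I−A)_1j·C_1j = (0.85)(0.7575) + (-0.45)(0.3025) + (-0.35)(0.4225) = 0.359875
adj(I−A) = Cᵀ =
  [ 0.7575   0.4975   0.4100]
  [ 0.3025   0.6500   0.2825]
  [ 0.4225   0.3725   0.6325]
(I − A)⁻¹ = adj(I−A) / det(I−A) ≈
  [   2.1049     1.3824     1.1393]
  [   0.8406     1.8062     0.7850]
  [   1.1740     1.0351     1.7576]
Δx = (I − A)⁻¹ Δd with Δd having +80 in the Finance component and 0 elsewhere.
So Δx_T = L_TF · (+80), where L_TF = adj(I−A)_TF / det(I−A) = 0.3725 / 0.359875.
Δx_T = 0.3725 × (+80) / 0.359875 = 29.80 / 0.359875 ≈ 82.807.

Δx_T = 82.807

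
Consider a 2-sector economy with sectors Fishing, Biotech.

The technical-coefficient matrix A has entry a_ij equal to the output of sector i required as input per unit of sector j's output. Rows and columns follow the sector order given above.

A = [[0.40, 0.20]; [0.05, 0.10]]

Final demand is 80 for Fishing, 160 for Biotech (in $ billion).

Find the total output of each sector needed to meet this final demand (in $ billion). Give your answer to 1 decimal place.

I − A =
  [   0.60    -0.20]
  [  -0.05     0.90]
det(I−A) = (0.60)(0.90) − (-0.20)(-0.05) = 0.5300
adj(I−A) = [[0.90, 0.20], [0.05, 0.60]]
(I − A)⁻¹ = adj(I−A) / det(I−A) ≈
  [   1.6981     0.3774]
  [   0.0943     1.1321]
x = (I − A)⁻¹ d = adj(I−A)·d / det(I−A), with det(I−A) = 0.5300:
  x_1 = (0.90·80 + 0.20·160) / 0.5300 = 104.00 / 0.5300 ≈ 196.2
  x_2 = (0.05·80 + 0.60·160) / 0.5300 = 100.00 / 0.5300 ≈ 188.7

x_1 = 196.2, x_2 = 188.7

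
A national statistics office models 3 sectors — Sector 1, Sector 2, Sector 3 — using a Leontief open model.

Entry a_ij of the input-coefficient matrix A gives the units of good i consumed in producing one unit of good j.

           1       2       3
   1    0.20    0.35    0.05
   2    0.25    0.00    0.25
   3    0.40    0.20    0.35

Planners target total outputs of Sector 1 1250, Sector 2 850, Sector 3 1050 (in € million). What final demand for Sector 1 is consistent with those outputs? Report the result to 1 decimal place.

d_1 = 650.0

I − A =
  [   0.80    -0.35    -0.05]
  [  -0.25     1.00    -0.25]
  [  -0.40    -0.20     0.65]
d = (I − A) x:
  d_1 = (+0.80)·1250 + (-0.35)·850 + (-0.05)·1050 = 650.0
  d_2 = (-0.25)·1250 + (+1.00)·850 + (-0.25)·1050 = 275.0
  d_3 = (-0.40)·1250 + (-0.20)·850 + (+0.65)·1050 = 12.5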